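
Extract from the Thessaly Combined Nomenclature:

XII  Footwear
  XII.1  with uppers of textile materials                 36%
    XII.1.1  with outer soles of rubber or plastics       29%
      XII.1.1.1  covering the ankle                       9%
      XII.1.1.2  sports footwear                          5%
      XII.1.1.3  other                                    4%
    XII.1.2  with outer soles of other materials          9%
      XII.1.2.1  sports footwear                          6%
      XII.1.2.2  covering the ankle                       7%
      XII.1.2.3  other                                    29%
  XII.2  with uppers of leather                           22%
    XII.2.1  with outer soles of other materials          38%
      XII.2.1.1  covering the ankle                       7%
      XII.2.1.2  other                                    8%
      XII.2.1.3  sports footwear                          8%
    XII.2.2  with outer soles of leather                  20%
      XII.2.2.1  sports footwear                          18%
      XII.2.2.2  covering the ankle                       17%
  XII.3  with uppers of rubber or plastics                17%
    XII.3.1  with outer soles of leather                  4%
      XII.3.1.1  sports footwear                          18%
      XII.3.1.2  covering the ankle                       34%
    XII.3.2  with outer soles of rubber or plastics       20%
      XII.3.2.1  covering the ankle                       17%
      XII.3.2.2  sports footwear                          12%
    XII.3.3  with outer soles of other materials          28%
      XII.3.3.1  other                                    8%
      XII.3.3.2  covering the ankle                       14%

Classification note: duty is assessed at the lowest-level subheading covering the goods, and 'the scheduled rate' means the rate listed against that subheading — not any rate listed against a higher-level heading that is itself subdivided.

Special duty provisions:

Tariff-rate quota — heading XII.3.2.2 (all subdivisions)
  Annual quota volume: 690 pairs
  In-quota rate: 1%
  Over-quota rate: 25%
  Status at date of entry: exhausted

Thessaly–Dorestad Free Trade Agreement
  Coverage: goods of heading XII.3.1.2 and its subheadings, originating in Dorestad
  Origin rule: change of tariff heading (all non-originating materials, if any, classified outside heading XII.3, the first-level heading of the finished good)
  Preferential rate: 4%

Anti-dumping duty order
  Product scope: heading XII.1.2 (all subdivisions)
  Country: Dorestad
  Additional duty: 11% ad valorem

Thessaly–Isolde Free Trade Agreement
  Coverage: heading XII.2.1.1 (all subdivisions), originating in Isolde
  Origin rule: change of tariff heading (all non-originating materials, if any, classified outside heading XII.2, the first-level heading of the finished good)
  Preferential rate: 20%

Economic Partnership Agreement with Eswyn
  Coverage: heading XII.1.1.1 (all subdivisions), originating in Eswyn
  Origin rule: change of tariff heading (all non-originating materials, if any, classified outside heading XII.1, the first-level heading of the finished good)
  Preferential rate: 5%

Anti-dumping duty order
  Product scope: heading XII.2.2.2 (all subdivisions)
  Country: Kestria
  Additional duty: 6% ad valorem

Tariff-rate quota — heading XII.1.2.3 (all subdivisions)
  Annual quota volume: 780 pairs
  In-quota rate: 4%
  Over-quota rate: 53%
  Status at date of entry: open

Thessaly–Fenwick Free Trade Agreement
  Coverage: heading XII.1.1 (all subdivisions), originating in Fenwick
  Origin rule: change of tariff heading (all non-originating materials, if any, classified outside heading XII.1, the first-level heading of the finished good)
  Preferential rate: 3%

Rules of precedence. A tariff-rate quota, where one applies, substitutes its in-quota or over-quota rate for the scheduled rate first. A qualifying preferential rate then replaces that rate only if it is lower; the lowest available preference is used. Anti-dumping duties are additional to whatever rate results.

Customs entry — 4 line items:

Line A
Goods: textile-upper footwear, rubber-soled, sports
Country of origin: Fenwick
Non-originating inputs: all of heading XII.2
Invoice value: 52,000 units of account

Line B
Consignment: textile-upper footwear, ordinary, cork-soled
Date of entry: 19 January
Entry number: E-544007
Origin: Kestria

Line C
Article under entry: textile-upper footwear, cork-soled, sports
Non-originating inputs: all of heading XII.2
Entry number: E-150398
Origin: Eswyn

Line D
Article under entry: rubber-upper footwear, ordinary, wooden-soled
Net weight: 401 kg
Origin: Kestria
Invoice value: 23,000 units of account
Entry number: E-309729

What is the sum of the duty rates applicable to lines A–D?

Line A: textile-upper → XII.1; rubber-soled → XII.1.1; sports → XII.1.1.2. Scheduled 5%. Fenwick agreement on XII.1.1: CTH met → 3% available; preferential 3%. → 3%.
Line B: textile-upper → XII.1; cork-soled → XII.1.2; ordinary → XII.1.2.3. Scheduled 29%. quota on XII.1.2.3 open → in-quota 4%. → 4%.
Line C: textile-upper → XII.1; cork-soled → XII.1.2; sports → XII.1.2.1. Scheduled 6%. Eswyn agreement on XII.1.1.1: XII.1.2.1 not covered. → 6%.
Line D: rubber-upper → XII.3; wooden-soled → XII.3.3; ordinary → XII.3.3.1. Scheduled 8%. No special measure applies. → 8%.
Sum: 3% + 4% + 6% + 8% = 21%.

21%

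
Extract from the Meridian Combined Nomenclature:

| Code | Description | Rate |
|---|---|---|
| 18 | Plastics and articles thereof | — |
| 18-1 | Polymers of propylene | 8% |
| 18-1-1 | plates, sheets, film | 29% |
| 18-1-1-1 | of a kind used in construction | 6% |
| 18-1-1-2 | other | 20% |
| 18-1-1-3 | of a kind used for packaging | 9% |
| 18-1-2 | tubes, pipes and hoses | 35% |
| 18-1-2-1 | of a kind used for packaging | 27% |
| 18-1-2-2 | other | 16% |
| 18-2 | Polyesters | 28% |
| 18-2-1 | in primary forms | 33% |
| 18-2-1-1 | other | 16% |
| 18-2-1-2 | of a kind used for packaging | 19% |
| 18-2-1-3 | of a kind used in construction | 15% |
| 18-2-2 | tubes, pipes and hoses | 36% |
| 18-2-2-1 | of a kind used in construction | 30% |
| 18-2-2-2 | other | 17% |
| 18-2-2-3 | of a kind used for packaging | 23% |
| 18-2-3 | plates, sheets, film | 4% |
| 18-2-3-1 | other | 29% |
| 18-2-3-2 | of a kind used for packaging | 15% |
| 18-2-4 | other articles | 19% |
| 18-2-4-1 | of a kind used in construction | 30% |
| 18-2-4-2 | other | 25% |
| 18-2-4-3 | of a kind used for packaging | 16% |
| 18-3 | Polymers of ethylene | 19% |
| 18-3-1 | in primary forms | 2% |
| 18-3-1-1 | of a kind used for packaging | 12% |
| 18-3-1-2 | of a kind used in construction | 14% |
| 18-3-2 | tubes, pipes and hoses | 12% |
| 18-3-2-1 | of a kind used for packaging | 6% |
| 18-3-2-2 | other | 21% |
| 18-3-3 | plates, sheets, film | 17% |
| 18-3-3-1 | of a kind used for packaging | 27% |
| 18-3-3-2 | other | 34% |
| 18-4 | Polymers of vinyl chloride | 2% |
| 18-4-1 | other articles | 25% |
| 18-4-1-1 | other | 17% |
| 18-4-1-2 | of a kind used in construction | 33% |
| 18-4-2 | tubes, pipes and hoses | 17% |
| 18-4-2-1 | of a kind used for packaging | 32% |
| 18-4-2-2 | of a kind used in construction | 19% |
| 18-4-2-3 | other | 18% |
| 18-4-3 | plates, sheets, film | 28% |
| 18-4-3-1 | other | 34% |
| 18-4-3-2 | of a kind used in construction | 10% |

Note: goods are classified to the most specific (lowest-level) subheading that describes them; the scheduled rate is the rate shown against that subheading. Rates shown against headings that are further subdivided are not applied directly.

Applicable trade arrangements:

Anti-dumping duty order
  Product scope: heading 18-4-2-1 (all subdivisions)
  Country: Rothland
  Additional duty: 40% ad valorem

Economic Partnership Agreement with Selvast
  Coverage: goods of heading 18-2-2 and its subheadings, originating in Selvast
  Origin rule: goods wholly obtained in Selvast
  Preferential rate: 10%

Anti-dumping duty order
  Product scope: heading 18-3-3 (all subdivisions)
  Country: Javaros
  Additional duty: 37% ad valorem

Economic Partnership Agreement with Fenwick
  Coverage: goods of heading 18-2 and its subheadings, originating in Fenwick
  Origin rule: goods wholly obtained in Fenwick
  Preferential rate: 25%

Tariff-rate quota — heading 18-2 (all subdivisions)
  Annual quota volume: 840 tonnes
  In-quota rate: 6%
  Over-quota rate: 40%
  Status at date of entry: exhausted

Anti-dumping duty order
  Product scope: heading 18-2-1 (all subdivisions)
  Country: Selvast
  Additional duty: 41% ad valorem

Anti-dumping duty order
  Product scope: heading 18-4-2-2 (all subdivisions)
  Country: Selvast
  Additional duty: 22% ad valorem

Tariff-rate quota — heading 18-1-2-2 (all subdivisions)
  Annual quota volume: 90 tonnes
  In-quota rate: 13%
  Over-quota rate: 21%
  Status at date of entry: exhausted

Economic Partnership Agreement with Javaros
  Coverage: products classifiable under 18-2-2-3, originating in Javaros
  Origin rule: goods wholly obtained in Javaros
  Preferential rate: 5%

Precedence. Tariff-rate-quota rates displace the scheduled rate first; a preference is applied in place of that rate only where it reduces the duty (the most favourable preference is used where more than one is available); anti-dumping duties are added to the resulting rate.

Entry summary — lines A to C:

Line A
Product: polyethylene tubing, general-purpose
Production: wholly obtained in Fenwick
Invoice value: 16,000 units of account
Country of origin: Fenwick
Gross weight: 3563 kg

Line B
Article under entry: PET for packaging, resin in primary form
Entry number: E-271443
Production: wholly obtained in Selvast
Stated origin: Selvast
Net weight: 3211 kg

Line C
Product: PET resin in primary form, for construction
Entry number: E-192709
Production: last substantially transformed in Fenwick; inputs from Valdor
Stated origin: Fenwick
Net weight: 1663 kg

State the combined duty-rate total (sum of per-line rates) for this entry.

142%

Line A: polyethylene → 18-3; tubing → 18-3-2; general-purpose → 18-3-2-2. Scheduled 21%. Fenwick agreement on 18-2: 18-3-2-2 not covered. → 21%.
Line B: PET → 18-2; resin in primary form → 18-2-1; for packaging → 18-2-1-2. Scheduled 19%. quota on 18-2 exhausted → over-quota 40%; Selvast agreement on 18-2-2: 18-2-1-2 not covered; anti-dumping (Selvast, 18-2-1): +41%; total 40% + 41% = 81%. → 81%.
Line C: PET → 18-2; resin in primary form → 18-2-1; for construction → 18-2-1-3. Scheduled 15%. quota on 18-2 exhausted → over-quota 40%; Fenwick agreement on 18-2: not wholly obtained. → 40%.
Sum: 21% + 81% + 40% = 142%.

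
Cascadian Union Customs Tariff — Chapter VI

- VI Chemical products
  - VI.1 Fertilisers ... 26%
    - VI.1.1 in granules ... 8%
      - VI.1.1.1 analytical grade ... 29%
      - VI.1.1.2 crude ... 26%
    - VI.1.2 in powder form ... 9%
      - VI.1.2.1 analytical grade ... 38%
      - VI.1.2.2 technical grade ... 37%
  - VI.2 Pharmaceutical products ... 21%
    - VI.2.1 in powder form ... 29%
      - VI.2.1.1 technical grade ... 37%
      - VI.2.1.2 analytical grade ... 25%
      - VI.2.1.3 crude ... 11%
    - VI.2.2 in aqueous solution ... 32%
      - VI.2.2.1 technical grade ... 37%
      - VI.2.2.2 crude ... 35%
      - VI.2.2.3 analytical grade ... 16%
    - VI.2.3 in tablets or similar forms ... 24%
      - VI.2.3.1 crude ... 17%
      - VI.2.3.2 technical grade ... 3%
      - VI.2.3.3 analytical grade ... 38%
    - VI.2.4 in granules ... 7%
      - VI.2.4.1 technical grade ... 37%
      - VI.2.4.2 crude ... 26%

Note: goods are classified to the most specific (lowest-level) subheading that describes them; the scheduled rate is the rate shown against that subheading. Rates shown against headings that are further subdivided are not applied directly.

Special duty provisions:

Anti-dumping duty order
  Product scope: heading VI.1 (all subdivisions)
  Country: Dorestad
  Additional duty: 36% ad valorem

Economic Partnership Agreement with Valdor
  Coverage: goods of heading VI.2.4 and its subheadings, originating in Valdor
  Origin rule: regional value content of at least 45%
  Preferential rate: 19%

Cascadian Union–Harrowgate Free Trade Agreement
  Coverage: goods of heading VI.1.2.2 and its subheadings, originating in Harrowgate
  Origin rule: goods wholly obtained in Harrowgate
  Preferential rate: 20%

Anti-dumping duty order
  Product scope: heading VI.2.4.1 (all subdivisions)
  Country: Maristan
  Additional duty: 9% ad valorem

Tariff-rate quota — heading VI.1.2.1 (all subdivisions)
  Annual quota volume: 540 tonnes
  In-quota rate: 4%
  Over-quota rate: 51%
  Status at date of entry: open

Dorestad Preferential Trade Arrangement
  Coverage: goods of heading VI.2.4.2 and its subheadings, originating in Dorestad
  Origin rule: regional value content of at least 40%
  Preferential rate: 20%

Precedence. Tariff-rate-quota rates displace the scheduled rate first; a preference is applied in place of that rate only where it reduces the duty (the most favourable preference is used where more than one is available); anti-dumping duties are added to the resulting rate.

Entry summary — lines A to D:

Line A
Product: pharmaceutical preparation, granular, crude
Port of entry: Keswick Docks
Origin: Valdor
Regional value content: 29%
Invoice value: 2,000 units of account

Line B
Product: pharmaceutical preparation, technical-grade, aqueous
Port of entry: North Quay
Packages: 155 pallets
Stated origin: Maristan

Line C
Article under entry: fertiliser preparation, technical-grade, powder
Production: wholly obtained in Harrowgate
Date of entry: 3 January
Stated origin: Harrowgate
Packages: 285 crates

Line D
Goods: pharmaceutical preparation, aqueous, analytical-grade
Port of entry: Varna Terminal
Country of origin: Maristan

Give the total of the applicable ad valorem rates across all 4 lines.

Line A: pharmaceutical → VI.2; granular → VI.2.4; crude → VI.2.4.2. Scheduled 26%. Valdor agreement on VI.2.4: RVC < 45%. → 26%.
Line B: pharmaceutical → VI.2; aqueous → VI.2.2; technical-grade → VI.2.2.1. Scheduled 37%. No special measure applies. → 37%.
Line C: fertiliser → VI.1; powder → VI.1.2; technical-grade → VI.1.2.2. Scheduled 37%. Harrowgate agreement on VI.1.2.2: wholly obtained → 20% available; preferential 20%. → 20%.
Line D: pharmaceutical → VI.2; aqueous → VI.2.2; analytical-grade → VI.2.2.3. Scheduled 16%. No special measure applies. → 16%.
Sum: 26% + 37% + 20% + 16% = 99%.

99%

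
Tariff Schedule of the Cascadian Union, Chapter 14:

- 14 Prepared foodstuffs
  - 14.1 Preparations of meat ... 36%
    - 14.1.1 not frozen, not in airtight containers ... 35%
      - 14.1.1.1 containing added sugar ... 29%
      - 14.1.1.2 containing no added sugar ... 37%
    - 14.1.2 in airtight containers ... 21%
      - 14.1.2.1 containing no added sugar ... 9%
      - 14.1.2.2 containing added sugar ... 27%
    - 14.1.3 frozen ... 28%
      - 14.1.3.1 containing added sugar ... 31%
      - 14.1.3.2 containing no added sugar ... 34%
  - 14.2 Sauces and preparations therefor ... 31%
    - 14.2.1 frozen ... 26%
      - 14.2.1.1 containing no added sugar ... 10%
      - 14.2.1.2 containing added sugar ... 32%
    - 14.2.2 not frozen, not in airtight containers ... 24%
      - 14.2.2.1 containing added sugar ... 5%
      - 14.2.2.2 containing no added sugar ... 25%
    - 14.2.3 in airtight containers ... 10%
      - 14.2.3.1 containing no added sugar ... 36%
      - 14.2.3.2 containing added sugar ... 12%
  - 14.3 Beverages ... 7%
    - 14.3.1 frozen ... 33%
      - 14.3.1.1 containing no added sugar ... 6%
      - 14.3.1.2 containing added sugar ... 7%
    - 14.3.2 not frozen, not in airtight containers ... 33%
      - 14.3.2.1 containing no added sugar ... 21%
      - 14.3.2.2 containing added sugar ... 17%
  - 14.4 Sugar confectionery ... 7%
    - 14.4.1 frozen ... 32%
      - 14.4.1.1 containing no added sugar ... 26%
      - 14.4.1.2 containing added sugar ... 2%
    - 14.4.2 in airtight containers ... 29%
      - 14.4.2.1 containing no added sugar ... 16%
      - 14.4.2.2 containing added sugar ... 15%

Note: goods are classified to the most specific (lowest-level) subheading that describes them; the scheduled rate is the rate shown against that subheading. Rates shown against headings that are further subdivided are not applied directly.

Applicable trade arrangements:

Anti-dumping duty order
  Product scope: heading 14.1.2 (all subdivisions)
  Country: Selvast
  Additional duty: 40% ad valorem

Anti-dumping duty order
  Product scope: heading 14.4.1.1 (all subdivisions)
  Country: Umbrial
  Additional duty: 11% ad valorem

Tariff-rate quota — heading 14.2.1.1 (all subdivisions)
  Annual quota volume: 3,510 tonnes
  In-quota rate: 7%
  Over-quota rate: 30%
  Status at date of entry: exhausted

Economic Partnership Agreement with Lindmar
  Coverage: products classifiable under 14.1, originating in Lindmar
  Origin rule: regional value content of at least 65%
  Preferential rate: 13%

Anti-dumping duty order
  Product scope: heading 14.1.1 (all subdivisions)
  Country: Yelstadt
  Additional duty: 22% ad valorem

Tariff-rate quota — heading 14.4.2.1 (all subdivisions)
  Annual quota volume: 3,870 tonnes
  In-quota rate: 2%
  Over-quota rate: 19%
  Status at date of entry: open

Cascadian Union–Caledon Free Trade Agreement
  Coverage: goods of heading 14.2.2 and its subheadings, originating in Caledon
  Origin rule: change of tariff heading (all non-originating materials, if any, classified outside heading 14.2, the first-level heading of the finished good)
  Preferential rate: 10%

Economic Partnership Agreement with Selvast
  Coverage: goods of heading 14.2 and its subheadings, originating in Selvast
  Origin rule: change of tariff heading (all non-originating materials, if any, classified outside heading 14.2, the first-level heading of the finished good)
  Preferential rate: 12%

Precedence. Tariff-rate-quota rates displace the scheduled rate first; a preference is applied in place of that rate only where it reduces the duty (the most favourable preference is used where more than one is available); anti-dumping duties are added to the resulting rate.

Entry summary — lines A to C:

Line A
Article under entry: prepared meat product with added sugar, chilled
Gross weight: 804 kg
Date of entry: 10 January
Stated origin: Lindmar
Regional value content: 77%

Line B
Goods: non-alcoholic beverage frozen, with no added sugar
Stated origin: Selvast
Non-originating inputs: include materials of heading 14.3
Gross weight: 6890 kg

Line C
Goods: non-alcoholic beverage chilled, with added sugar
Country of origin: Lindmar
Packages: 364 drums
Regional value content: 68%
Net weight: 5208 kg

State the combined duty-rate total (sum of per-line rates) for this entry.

Line A: prepared meat product → 14.1; chilled → 14.1.1; with added sugar → 14.1.1.1. Scheduled 29%. Lindmar agreement on 14.1: RVC ≥ 65% → 13% available; preferential 13%. → 13%.
Line B: non-alcoholic beverage → 14.3; frozen → 14.3.1; with no added sugar → 14.3.1.1. Scheduled 6%. Selvast agreement on 14.2: 14.3.1.1 not covered. → 6%.
Line C: non-alcoholic beverage → 14.3; chilled → 14.3.2; with added sugar → 14.3.2.2. Scheduled 17%. Lindmar agreement on 14.1: 14.3.2.2 not covered. → 17%.
Sum: 13% + 6% + 17% = 36%.

36%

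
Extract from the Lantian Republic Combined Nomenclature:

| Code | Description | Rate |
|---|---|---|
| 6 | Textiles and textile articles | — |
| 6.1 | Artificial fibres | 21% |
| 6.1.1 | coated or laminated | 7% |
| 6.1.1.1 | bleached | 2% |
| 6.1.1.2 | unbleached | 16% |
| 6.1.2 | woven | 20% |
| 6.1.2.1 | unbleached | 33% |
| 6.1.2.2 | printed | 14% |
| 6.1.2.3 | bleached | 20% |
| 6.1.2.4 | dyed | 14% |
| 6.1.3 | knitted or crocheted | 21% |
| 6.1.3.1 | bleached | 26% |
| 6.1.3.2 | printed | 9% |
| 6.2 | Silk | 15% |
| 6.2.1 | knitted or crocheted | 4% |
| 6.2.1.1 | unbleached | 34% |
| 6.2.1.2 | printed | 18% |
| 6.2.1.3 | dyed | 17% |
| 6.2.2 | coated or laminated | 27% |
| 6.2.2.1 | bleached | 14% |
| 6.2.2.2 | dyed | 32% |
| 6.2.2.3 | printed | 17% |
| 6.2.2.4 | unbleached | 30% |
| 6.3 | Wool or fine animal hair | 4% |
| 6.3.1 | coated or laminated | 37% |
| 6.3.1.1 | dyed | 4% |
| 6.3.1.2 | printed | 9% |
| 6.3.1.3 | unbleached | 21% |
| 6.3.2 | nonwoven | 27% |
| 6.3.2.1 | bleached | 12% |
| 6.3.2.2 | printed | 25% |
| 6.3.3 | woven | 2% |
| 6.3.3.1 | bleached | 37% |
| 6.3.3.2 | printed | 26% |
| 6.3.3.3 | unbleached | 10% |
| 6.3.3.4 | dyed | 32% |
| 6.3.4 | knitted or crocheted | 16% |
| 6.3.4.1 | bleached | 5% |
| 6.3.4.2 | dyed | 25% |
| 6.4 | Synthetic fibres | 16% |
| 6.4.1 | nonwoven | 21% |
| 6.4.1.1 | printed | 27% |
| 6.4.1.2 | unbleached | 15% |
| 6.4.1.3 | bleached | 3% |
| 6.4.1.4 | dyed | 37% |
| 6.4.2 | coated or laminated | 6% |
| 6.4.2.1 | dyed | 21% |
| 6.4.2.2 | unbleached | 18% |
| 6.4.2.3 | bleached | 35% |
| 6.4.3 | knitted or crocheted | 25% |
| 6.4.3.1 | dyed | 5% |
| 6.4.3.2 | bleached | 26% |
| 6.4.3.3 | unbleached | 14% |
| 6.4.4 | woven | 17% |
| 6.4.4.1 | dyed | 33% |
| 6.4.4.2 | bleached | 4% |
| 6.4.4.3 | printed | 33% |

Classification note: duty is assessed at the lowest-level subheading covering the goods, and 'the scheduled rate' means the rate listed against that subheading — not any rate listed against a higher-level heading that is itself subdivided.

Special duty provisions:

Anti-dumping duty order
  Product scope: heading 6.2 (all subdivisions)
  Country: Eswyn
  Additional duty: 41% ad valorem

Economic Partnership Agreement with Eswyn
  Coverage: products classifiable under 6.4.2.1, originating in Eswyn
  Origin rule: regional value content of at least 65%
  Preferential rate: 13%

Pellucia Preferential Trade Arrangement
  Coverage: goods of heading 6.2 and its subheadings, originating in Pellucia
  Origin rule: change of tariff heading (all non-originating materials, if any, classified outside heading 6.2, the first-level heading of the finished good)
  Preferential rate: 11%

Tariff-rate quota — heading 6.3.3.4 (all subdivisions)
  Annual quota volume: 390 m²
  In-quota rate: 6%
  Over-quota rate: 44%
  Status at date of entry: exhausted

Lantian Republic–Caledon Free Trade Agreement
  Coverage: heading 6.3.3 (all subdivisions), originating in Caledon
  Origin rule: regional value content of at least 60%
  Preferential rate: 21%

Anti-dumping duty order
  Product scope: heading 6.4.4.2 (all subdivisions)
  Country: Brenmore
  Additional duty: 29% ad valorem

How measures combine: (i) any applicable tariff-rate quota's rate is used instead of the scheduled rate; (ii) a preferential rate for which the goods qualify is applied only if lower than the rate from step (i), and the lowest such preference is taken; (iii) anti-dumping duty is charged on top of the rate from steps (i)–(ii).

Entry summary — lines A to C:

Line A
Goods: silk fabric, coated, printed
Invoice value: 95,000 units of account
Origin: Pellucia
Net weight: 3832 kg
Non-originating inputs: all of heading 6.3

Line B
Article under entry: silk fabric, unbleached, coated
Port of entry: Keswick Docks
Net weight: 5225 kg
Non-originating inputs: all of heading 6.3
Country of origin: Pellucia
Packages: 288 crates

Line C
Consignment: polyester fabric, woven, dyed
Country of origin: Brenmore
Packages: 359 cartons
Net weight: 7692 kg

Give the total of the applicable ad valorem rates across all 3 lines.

Line A: silk → 6.2; coated → 6.2.2; printed → 6.2.2.3. Scheduled 17%. Pellucia agreement on 6.2: CTH met → 11% available; preferential 11%. → 11%.
Line B: silk → 6.2; coated → 6.2.2; unbleached → 6.2.2.4. Scheduled 30%. Pellucia agreement on 6.2: CTH met → 11% available; preferential 11%. → 11%.
Line C: polyester → 6.4; woven → 6.4.4; dyed → 6.4.4.1. Scheduled 33%. No special measure applies. → 33%.
Sum: 11% + 11% + 33% = 55%.

55%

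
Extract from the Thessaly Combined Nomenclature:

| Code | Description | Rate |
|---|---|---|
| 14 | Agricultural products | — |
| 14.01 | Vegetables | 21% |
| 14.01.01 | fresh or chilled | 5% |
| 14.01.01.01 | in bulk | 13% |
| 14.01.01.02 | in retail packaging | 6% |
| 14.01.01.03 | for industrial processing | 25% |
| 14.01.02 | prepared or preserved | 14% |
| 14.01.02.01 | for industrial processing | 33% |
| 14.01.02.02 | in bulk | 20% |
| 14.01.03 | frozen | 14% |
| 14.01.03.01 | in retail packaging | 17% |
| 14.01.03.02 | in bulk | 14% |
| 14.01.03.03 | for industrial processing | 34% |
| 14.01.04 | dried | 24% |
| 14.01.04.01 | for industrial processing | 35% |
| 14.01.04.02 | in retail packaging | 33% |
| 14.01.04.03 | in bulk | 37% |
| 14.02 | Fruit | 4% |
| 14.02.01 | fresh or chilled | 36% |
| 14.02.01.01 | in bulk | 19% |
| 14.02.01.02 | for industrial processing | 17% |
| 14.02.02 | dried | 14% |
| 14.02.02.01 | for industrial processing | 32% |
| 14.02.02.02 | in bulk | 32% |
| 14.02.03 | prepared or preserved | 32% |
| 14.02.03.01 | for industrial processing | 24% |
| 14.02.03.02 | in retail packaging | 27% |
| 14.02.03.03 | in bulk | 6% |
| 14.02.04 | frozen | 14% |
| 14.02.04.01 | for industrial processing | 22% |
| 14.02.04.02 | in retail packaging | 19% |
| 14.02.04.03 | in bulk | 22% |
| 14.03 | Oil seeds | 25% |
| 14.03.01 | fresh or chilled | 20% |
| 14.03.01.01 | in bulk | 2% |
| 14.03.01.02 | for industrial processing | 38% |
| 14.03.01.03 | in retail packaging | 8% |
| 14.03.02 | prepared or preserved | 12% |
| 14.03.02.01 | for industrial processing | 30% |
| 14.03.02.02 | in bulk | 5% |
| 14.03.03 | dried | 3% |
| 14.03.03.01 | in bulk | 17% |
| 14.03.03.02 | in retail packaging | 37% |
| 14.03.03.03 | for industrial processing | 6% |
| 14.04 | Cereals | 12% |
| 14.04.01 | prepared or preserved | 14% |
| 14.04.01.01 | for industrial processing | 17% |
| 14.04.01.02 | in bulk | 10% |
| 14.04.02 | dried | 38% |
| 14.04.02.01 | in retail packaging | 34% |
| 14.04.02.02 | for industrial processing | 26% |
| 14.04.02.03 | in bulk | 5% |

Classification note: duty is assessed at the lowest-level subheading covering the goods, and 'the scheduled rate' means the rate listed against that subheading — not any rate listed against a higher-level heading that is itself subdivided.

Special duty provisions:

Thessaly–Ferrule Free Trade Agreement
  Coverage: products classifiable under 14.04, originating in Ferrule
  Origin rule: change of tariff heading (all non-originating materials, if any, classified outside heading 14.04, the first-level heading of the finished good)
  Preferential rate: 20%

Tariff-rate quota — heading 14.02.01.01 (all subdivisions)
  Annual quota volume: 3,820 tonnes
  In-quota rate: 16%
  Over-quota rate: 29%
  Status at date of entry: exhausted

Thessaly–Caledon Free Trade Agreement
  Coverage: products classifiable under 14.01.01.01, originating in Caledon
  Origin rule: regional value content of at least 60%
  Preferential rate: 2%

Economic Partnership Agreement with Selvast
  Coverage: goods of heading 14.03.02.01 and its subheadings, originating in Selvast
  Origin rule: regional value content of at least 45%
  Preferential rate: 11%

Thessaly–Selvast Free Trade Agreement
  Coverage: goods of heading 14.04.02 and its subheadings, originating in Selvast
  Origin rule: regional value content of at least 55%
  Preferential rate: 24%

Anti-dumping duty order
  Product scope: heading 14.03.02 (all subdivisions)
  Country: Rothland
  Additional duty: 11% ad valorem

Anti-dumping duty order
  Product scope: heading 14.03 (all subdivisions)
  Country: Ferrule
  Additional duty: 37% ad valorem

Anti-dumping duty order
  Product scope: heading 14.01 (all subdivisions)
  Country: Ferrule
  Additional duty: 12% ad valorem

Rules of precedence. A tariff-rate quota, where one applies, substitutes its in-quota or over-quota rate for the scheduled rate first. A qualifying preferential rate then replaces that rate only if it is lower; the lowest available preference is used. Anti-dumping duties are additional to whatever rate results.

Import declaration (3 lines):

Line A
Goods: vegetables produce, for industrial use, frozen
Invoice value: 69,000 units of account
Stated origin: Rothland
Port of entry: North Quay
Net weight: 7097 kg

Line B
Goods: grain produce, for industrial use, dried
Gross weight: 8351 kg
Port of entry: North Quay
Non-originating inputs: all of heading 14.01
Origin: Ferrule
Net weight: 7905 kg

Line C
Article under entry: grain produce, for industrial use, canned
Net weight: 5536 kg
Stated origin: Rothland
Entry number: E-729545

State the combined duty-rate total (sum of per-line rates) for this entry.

71%

Line A: vegetables → 14.01; frozen → 14.01.03; for industrial use → 14.01.03.03. Scheduled 34%. No special measure applies. → 34%.
Line B: grain → 14.04; dried → 14.04.02; for industrial use → 14.04.02.02. Scheduled 26%. Ferrule agreement on 14.04: CTH met → 20% available; preferential 20%. → 20%.
Line C: grain → 14.04; canned → 14.04.01; for industrial use → 14.04.01.01. Scheduled 17%. No special measure applies. → 17%.
Sum: 34% + 20% + 17% = 71%.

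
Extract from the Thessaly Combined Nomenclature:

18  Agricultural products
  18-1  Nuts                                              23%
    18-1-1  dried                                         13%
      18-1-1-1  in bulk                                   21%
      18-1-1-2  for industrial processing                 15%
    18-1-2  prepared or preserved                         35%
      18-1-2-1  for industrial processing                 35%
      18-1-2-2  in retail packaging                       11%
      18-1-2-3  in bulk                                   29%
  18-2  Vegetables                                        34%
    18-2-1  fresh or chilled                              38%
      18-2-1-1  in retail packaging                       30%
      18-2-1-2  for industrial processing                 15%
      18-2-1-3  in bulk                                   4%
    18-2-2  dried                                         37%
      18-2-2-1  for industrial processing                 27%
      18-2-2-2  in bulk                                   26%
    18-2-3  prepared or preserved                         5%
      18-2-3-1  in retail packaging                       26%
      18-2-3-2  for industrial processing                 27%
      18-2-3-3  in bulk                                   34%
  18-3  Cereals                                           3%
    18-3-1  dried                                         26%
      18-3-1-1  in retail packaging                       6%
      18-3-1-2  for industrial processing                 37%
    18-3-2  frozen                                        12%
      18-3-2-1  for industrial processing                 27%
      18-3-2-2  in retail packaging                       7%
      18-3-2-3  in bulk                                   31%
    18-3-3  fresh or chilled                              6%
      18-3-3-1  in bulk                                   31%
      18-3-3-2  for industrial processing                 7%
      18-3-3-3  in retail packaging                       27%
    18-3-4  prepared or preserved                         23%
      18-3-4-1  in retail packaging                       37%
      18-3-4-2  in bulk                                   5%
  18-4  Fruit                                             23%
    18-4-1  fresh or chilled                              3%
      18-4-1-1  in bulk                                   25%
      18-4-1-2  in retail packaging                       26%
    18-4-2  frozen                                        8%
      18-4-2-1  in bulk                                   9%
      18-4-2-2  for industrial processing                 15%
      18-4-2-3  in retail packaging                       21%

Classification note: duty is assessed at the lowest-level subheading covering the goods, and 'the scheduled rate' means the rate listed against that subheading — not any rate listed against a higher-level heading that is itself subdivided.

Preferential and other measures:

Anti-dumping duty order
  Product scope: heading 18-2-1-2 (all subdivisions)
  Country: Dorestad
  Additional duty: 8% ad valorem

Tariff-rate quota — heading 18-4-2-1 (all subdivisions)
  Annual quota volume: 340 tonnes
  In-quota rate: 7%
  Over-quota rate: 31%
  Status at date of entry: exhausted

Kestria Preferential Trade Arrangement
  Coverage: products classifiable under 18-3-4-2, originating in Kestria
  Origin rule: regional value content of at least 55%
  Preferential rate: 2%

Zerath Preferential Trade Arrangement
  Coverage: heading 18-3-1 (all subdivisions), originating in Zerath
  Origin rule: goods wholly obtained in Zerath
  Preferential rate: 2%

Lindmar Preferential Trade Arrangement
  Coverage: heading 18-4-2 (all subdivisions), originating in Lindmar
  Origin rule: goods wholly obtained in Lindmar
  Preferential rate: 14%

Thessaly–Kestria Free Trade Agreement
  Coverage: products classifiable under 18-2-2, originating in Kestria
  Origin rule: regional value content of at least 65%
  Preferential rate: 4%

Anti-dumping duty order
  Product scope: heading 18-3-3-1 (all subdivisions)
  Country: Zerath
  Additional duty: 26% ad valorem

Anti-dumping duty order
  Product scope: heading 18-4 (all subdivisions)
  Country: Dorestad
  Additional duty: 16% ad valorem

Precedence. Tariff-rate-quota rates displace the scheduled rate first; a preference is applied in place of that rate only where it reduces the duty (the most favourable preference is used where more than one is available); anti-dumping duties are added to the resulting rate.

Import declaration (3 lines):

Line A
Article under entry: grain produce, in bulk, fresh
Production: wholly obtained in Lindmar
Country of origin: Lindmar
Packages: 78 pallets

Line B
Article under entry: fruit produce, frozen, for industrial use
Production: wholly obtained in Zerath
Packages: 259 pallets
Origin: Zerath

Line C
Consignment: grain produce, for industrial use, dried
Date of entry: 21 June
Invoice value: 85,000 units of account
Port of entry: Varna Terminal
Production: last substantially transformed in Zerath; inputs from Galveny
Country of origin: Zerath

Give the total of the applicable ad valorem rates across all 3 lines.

83%

Line A: grain → 18-3; fresh → 18-3-3; in bulk → 18-3-3-1. Scheduled 31%. Lindmar agreement on 18-4-2: 18-3-3-1 not covered. → 31%.
Line B: fruit → 18-4; frozen → 18-4-2; for industrial use → 18-4-2-2. Scheduled 15%. Zerath agreement on 18-3-1: 18-4-2-2 not covered. → 15%.
Line C: grain → 18-3; dried → 18-3-1; for industrial use → 18-3-1-2. Scheduled 37%. Zerath agreement on 18-3-1: not wholly obtained. → 37%.
Sum: 31% + 15% + 37% = 83%.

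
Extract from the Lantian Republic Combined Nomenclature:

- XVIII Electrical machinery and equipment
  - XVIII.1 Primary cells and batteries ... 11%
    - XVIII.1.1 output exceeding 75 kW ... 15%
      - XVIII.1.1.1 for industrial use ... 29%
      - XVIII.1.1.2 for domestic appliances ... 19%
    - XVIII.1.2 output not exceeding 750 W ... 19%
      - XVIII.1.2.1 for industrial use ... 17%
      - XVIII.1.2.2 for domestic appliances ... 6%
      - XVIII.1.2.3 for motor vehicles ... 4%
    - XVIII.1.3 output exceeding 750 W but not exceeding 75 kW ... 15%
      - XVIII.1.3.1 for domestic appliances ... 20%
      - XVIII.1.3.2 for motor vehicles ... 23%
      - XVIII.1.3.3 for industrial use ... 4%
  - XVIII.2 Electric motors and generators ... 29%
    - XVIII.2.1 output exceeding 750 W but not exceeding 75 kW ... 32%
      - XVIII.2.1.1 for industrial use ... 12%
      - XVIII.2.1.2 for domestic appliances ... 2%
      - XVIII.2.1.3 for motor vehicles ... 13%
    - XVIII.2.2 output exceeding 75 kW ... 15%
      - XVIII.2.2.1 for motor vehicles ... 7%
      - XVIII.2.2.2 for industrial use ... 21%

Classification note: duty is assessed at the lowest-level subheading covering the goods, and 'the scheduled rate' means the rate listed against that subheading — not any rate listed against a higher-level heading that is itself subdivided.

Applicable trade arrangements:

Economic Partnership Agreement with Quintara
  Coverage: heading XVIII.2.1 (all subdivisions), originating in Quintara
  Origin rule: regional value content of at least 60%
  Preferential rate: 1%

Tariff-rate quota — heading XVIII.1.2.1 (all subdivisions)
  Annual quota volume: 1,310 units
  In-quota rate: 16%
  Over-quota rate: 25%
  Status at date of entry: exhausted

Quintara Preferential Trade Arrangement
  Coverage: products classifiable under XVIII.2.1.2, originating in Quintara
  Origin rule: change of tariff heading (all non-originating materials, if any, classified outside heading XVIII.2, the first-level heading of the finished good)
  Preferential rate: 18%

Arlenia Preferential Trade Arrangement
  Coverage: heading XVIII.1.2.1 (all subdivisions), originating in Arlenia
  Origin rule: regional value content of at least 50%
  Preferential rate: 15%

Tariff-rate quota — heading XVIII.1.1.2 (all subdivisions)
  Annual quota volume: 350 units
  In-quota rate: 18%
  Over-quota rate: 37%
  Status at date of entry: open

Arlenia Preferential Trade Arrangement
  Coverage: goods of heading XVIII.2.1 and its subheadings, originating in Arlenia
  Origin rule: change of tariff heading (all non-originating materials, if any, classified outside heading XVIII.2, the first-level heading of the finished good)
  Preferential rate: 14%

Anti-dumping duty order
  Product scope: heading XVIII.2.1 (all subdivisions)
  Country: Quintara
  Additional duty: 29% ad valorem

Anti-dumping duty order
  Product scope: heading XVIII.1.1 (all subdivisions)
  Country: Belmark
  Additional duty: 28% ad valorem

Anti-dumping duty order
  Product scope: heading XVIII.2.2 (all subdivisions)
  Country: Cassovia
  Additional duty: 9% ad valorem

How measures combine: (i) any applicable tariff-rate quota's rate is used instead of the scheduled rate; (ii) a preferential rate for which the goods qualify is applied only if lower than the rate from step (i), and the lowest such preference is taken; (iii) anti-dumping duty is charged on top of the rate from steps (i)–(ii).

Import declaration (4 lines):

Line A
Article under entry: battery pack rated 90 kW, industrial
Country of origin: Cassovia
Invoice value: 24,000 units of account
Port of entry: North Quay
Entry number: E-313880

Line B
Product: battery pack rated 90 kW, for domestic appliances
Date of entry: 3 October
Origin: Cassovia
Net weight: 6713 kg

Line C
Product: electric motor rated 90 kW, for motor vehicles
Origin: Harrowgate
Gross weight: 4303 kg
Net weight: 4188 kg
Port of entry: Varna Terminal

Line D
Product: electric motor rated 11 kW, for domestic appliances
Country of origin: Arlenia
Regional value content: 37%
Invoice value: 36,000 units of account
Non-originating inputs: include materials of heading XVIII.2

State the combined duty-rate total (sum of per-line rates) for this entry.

Line A: battery pack → XVIII.1; rated 90 kW → XVIII.1.1; industrial → XVIII.1.1.1. Scheduled 29%. No special measure applies. → 29%.
Line B: battery pack → XVIII.1; rated 90 kW → XVIII.1.1; for domestic appliances → XVIII.1.1.2. Scheduled 19%. quota on XVIII.1.1.2 open → in-quota 18%. → 18%.
Line C: electric motor → XVIII.2; rated 90 kW → XVIII.2.2; for motor vehicles → XVIII.2.2.1. Scheduled 7%. No special measure applies. → 7%.
Line D: electric motor → XVIII.2; rated 11 kW → XVIII.2.1; for domestic appliances → XVIII.2.1.2. Scheduled 2%. Arlenia agreement on XVIII.1.2.1: XVIII.2.1.2 not covered; Arlenia agreement on XVIII.2.1: CTH not met. → 2%.
Sum: 29% + 18% + 7% + 2% = 56%.

56%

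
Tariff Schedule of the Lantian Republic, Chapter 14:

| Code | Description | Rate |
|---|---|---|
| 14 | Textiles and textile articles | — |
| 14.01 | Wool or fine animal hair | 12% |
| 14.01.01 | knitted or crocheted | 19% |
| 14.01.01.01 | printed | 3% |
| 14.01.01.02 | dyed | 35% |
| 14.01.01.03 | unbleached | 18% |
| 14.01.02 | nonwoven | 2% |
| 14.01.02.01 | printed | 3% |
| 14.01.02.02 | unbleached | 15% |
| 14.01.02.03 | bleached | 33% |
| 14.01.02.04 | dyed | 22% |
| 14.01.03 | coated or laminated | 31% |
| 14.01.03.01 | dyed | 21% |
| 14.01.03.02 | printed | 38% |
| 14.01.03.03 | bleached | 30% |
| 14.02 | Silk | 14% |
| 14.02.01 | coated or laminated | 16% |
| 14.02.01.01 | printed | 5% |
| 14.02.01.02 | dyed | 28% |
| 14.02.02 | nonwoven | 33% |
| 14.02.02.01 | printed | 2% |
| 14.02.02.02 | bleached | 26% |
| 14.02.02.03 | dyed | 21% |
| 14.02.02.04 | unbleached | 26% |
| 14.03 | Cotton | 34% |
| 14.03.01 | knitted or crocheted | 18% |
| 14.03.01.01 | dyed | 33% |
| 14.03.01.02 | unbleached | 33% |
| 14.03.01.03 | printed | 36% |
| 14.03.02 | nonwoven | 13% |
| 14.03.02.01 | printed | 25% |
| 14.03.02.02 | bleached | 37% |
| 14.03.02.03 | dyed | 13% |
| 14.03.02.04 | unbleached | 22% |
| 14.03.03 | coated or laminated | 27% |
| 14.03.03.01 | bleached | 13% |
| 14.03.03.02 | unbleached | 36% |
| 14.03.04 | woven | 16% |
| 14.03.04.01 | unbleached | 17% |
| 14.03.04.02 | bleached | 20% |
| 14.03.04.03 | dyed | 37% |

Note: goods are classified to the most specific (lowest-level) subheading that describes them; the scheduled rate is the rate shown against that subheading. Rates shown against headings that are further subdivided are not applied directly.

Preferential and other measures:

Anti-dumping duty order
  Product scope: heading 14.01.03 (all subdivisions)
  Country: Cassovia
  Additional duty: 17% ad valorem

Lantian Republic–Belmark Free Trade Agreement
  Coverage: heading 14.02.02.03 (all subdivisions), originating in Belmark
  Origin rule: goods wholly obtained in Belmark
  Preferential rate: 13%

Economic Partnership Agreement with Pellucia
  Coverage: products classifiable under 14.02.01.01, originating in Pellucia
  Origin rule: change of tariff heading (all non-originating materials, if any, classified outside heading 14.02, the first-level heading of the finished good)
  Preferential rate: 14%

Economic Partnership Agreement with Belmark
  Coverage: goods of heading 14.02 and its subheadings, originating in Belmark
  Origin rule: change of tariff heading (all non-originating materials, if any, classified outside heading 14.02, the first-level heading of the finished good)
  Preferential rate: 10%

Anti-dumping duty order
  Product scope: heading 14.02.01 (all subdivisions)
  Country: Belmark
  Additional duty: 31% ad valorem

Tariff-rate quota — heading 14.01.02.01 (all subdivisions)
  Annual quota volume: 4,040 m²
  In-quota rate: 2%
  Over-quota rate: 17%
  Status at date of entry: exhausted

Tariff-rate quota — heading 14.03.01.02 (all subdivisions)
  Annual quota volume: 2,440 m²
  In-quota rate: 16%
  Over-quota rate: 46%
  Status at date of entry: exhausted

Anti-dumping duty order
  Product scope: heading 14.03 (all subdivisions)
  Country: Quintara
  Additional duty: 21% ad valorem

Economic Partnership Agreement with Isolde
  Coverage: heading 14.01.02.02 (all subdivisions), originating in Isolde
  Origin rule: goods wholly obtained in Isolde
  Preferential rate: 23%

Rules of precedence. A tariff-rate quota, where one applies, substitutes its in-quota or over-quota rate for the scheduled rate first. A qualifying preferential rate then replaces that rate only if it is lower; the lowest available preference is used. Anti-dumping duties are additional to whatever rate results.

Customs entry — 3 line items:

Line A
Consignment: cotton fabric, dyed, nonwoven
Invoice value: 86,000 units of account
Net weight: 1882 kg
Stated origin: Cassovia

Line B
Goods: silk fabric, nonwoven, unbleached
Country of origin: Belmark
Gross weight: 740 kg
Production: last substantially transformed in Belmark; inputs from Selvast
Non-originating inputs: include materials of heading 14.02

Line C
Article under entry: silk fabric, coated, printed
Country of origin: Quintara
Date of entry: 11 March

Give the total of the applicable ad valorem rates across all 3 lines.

Line A: cotton → 14.03; nonwoven → 14.03.02; dyed → 14.03.02.03. Scheduled 13%. No special measure applies. → 13%.
Line B: silk → 14.02; nonwoven → 14.02.02; unbleached → 14.02.02.04. Scheduled 26%. Belmark agreement on 14.02.02.03: 14.02.02.04 not covered; Belmark agreement on 14.02: CTH not met. → 26%.
Line C: silk → 14.02; coated → 14.02.01; printed → 14.02.01.01. Scheduled 5%. No special measure applies. → 5%.
Sum: 13% + 26% + 5% = 44%.

44%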